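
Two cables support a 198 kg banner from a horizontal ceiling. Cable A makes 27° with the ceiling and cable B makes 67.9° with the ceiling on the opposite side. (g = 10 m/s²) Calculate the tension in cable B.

T_B ≈ 1770 N

Weight W = 198 × 10 = 1980 N acts straight down.
Horizontal: T_A cos 27° = T_B cos 67.9°  →  T_A = 0.4222 T_B.
Vertical: T_A sin 27° + T_B sin 67.9° = 1980.
Substituting the horizontal relation into the vertical equation gives 1.118 T_B = 1980, so T_B = 1771 N.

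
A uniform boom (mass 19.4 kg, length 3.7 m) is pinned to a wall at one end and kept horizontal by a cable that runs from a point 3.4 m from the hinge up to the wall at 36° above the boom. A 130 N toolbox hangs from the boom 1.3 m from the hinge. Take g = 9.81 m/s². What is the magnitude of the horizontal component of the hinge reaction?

H_x ≈ 211 N

Take torques about the hinge: T sin 36° · 3.4 = 19.4×9.81×1.85 + 130×1.3 = 521.08 N·m.
So T = 521.08 / (0.5878 × 3.4) = 260.74 N.
ΣF_x = 0: H_x = T cos 36° = 210.94 N.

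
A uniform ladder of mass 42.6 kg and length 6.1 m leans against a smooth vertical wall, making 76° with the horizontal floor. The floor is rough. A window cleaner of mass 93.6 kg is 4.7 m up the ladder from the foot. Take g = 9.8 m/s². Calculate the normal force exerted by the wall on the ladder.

Torques about the foot: N_wall · 6.1 sin 76° = 42.6×9.8×3.05 cos 76° + 93.6×9.8×4.7 cos 76° → N_wall = 228.26 N.

N_wall ≈ 228 N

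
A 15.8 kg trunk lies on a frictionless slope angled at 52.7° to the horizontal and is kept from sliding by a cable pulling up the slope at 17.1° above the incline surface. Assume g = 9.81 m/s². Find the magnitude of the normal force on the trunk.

Take axes along and perpendicular to the incline. Weight components: W sin 52.7° = 123.3 N down-slope, W cos 52.7° = 93.93 N into the surface.
Along incline: T cos 17.1° = W sin 52.7° → T = 129 N.
Perpendicular: N = W cos 52.7° − T sin 17.1° = 56 N.

N ≈ 56 N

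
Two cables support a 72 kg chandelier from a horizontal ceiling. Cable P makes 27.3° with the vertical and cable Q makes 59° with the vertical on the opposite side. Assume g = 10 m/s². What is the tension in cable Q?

Angles from the horizontal: cable P is 90° − 27.3° = 62.7°, cable Q is 90° − 59° = 31°.
Weight W = 72 × 10 = 720 N acts straight down.
Horizontal: T_P cos 62.7° = T_Q cos 31°  →  T_P = 1.869 T_Q.
Vertical: T_P sin 62.7° + T_Q sin 31° = 720.
Substituting the horizontal relation into the vertical equation gives 2.176 T_Q = 720, so T_Q = 330.9 N.

T_Q ≈ 331 N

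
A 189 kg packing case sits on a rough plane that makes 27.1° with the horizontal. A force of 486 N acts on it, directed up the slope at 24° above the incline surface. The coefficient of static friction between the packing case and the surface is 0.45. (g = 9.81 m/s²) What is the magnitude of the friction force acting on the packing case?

f ≈ 401 N

Axes along / perpendicular to the incline. W sin 27.1° = 844.6 N down-slope; W cos 27.1° = 1651 N into the surface.
Perpendicular: N = W cos 27.1° − P sin 24° = 1651 − 197.7 = 1453 N.
Along incline: P cos 24° + f = W sin 27.1° (friction acts up-slope) → f = 844.6 − 444 = 400.6 N.
|f| = 400.6 N ≤ μN = 653.8 N, so the packing case is indeed static.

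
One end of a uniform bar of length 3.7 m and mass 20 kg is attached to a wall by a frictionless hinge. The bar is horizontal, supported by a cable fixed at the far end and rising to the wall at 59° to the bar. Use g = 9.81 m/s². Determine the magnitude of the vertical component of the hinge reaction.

Take torques about the hinge: T sin 59° · 3.7 = 20×9.81×1.85 = 362.97 N·m.
So T = 362.97 / (0.8572 × 3.7) = 114.45 N.
ΣF_y = 0: H_y = (20×9.81) − T sin 59° = 196.2 − 98.1 = 98.1 N.

|H_y| ≈ 98.1 N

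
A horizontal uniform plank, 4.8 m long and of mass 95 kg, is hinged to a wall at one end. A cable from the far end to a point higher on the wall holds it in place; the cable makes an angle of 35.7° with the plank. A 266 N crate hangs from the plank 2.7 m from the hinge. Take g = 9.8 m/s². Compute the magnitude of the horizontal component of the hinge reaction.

Take torques about the hinge: T sin 35.7° · 4.8 = 95×9.8×2.4 + 266×2.7 = 2952.6 N·m.
So T = 2952.6 / (0.5835 × 4.8) = 1054.1 N.
ΣF_x = 0: H_x = T cos 35.7° = 856.04 N.

H_x ≈ 856 N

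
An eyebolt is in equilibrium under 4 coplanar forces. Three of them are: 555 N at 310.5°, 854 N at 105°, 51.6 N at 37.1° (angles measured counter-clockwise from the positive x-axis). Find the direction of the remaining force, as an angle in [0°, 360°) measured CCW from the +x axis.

Sum the known components: ΣF_x = 180.6 N, ΣF_y = 434 N.
For equilibrium the remaining force must supply (−ΣF_x, −ΣF_y) = (-180.6, -434) N.
Magnitude = √((-180.6)² + (-434)²) = 470.1 N; direction = atan2(-434, -180.6) = 247.4°.

θ ≈ 247°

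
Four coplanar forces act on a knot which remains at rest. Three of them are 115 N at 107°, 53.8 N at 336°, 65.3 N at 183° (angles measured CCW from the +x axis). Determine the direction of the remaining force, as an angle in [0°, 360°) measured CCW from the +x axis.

Sum the known components: ΣF_x = -49.68 N, ΣF_y = 84.68 N.
For equilibrium the remaining force must supply (−ΣF_x, −ΣF_y) = (49.68, -84.68) N.
Magnitude = √((49.68)² + (-84.68)²) = 98.18 N; direction = atan2(-84.68, 49.68) = 300.4°.

θ ≈ 300°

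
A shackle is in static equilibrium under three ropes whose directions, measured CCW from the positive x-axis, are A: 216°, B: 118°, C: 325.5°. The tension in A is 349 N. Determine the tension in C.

T_C ≈ 748 N

Resolve: ΣF_x = 349 cos 216° + T_B cos 118° + T_C cos 325.5° = 0.
        ΣF_y = 349 sin 216° + T_B sin 118° + T_C sin 325.5° = 0.
The known terms sum to (-282.3, -205.1) N, so -0.4695 T_B + 0.8241 T_C = 282.3 and 0.8829 T_B − 0.5664 T_C = 205.1.
Solving simultaneously: T_B = 712.5 N, T_C = 748.5 N.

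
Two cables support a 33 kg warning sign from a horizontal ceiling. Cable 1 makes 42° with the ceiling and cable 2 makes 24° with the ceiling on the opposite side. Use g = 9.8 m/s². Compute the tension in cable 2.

Weight W = 33 × 9.8 = 323.4 N acts straight down.
Horizontal: T_1 cos 42° = T_2 cos 24°  →  T_1 = 1.229 T_2.
Vertical: T_1 sin 42° + T_2 sin 24° = 323.4.
Substituting the horizontal relation into the vertical equation gives 1.229 T_2 = 323.4, so T_2 = 263.1 N.

T_2 ≈ 263 N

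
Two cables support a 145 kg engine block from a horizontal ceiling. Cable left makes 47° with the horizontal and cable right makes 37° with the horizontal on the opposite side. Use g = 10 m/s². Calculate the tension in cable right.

Weight W = 145 × 10 = 1450 N acts straight down.
Horizontal: T_left cos 47° = T_right cos 37°  →  T_left = 1.171 T_right.
Vertical: T_left sin 47° + T_right sin 37° = 1450.
Substituting the horizontal relation into the vertical equation gives 1.458 T_right = 1450, so T_right = 994.3 N.

T_right ≈ 994 N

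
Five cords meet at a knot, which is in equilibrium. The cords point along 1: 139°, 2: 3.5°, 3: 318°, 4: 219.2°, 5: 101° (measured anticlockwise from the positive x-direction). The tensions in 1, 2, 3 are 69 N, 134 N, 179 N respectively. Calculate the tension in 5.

Resolve: ΣF_x = 69 cos 139° + 134 cos 3.5° + 179 cos 318° + T_4 cos 219.2° + T_5 cos 101° = 0.
        ΣF_y = 69 sin 139° + 134 sin 3.5° + 179 sin 318° + T_4 sin 219.2° + T_5 sin 101° = 0.
The known terms sum to (214.7, -66.33) N, so -0.7749 T_4 − 0.1908 T_5 = -214.7 and -0.6320 T_4 + 0.9816 T_5 = 66.33.
Solving simultaneously: T_4 = 224.8 N, T_5 = 212.3 N.

T_5 ≈ 212 N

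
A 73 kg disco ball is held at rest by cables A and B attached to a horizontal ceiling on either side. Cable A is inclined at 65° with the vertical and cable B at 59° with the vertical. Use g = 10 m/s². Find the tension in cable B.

Angles from the horizontal: cable A is 90° − 65° = 25°, cable B is 90° − 59° = 31°.
Weight W = 73 × 10 = 730 N acts straight down.
Horizontal: T_A cos 25° = T_B cos 31°  →  T_A = 0.9458 T_B.
Vertical: T_A sin 25° + T_B sin 31° = 730.
Substituting the horizontal relation into the vertical equation gives 0.9147 T_B = 730, so T_B = 798 N.

T_B ≈ 798 N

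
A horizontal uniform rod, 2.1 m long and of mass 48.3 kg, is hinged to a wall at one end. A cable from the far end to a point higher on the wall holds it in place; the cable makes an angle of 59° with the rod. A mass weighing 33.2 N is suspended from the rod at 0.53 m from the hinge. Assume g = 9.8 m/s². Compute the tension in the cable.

T ≈ 286 N

Take torques about the hinge: T sin 59° · 2.1 = 48.3×9.8×1.05 + 33.2×0.53 = 514.6 N·m.
So T = 514.6 / (0.8572 × 2.1) = 285.88 N.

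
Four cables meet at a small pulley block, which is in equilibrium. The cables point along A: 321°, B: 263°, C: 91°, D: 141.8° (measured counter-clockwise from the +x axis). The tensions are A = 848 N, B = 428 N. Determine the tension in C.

T_C ≈ 488 N

Resolve: ΣF_x = 848 cos 321° + 428 cos 263° + T_C cos 91° + T_D cos 141.8° = 0.
        ΣF_y = 848 sin 321° + 428 sin 263° + T_C sin 91° + T_D sin 141.8° = 0.
The known terms sum to (606.9, -958.5) N, so -0.0175 T_C − 0.7859 T_D = -606.9 and 0.9998 T_C + 0.6184 T_D = 958.5.
Solving simultaneously: T_C = 487.7 N, T_D = 761.4 N.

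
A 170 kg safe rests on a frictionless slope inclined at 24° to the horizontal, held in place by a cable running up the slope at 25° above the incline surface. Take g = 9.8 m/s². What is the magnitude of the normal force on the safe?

Take axes along and perpendicular to the incline. Weight components: W sin 24° = 677.6 N down-slope, W cos 24° = 1522 N into the surface.
Along incline: T cos 25° = W sin 24° → T = 747.7 N.
Perpendicular: N = W cos 24° − T sin 25° = 1206 N.

N ≈ 1210 N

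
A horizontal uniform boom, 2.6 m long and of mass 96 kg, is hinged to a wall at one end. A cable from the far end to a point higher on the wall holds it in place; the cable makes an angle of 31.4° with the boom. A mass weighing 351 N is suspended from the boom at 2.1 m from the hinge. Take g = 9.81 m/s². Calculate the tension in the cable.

T ≈ 1450 N

Take torques about the hinge: T sin 31.4° · 2.6 = 96×9.81×1.3 + 351×2.1 = 1961.4 N·m.
So T = 1961.4 / (0.5210 × 2.6) = 1447.9 N.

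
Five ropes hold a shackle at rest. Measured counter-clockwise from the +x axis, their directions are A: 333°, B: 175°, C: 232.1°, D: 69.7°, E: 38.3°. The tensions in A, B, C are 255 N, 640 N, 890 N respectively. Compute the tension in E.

T_E ≈ 1220 N

Resolve: ΣF_x = 255 cos 333° + 640 cos 175° + 890 cos 232.1° + T_D cos 69.7° + T_E cos 38.3° = 0.
        ΣF_y = 255 sin 333° + 640 sin 175° + 890 sin 232.1° + T_D sin 69.7° + T_E sin 38.3° = 0.
The known terms sum to (-957.1, -762.3) N, so 0.3469 T_D + 0.7848 T_E = 957.1 and 0.9379 T_D + 0.6198 T_E = 762.3.
Solving simultaneously: T_D = 9.675 N, T_E = 1215 N.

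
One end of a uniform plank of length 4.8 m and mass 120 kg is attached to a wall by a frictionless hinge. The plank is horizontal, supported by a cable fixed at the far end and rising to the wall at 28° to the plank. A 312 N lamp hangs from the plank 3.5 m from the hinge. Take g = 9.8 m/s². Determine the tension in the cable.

Take torques about the hinge: T sin 28° · 4.8 = 120×9.8×2.4 + 312×3.5 = 3914.4 N·m.
So T = 3914.4 / (0.4695 × 4.8) = 1737.1 N.

T ≈ 1740 N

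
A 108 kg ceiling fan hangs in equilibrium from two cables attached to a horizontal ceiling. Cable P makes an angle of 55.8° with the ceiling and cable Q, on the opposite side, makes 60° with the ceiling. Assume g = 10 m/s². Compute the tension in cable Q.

T_Q ≈ 674 N

Weight W = 108 × 10 = 1080 N acts straight down.
Horizontal: T_P cos 55.8° = T_Q cos 60°  →  T_P = 0.8895 T_Q.
Vertical: T_P sin 55.8° + T_Q sin 60° = 1080.
Substituting the horizontal relation into the vertical equation gives 1.602 T_Q = 1080, so T_Q = 674.3 N.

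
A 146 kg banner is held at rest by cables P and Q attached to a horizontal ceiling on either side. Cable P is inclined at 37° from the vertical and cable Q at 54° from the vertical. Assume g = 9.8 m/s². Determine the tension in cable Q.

Angles from the horizontal: cable P is 90° − 37° = 53°, cable Q is 90° − 54° = 36°.
Weight W = 146 × 9.8 = 1431 N acts straight down.
Horizontal: T_P cos 53° = T_Q cos 36°  →  T_P = 1.344 T_Q.
Vertical: T_P sin 53° + T_Q sin 36° = 1431.
Substituting the horizontal relation into the vertical equation gives 1.661 T_Q = 1431, so T_Q = 861.2 N.

T_Q ≈ 861 N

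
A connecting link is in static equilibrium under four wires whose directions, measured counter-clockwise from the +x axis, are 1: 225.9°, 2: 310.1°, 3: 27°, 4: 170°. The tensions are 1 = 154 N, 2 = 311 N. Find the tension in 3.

T_3 ≈ 543 N

Resolve: ΣF_x = 154 cos 225.9° + 311 cos 310.1° + T_3 cos 27° + T_4 cos 170° = 0.
        ΣF_y = 154 sin 225.9° + 311 sin 310.1° + T_3 sin 27° + T_4 sin 170° = 0.
The known terms sum to (93.15, -348.5) N, so 0.8910 T_3 − 0.9848 T_4 = -93.15 and 0.4540 T_3 + 0.1736 T_4 = 348.5.
Solving simultaneously: T_3 = 543.4 N, T_4 = 586.2 N.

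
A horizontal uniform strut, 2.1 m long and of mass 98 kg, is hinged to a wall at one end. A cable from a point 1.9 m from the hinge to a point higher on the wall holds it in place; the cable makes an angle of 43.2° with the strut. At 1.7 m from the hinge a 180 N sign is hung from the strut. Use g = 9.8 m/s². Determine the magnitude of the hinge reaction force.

|H| ≈ 863 N

Take torques about the hinge: T sin 43.2° · 1.9 = 98×9.8×1.05 + 180×1.7 = 1314.4 N·m.
So T = 1314.4 / (0.6845 × 1.9) = 1010.6 N.
ΣF_x = 0: H_x = T cos 43.2° = 736.69 N.
ΣF_y = 0: H_y = (98×9.8 + 180) − T sin 43.2° = 1140.4 − 691.8 = 448.6 N.
|H| = √(H_x² + H_y²) = √((736.69)² + (448.6)²) = 862.53 N.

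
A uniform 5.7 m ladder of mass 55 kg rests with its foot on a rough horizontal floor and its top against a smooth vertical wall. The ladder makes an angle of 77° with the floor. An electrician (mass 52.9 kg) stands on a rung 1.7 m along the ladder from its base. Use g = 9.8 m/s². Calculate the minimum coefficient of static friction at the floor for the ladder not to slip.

ΣF_y = 0: N_floor = 55×9.8 + 52.9×9.8 = 1057.4 N.
Torques about the foot: N_wall · 5.7 sin 77° = 55×9.8×2.85 cos 77° + 52.9×9.8×1.7 cos 77° → N_wall = 97.915 N.
ΣF_x = 0: f_floor = N_wall = 97.915 N.
μ_min = f_floor / N_floor = 97.915 / 1057.4 = 0.0926.

μ_min ≈ 0.0926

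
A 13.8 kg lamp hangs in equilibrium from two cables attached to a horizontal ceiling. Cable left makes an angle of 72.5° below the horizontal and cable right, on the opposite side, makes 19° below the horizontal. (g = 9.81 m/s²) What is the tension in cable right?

T_right ≈ 40.7 N

Weight W = 13.8 × 9.81 = 135.4 N acts straight down.
Horizontal: T_left cos 72.5° = T_right cos 19°  →  T_left = 3.144 T_right.
Vertical: T_left sin 72.5° + T_right sin 19° = 135.4.
Substituting the horizontal relation into the vertical equation gives 3.324 T_right = 135.4, so T_right = 40.72 N.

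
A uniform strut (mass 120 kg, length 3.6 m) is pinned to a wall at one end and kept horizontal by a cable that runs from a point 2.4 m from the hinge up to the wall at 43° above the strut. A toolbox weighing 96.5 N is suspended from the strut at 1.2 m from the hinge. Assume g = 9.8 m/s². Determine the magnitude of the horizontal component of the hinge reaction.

H_x ≈ 998 N

Take torques about the hinge: T sin 43° · 2.4 = 120×9.8×1.8 + 96.5×1.2 = 2232.6 N·m.
So T = 2232.6 / (0.6820 × 2.4) = 1364 N.
ΣF_x = 0: H_x = T cos 43° = 997.57 N.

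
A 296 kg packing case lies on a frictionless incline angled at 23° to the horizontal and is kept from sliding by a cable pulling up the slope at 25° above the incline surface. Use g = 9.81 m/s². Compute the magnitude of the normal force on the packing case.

N ≈ 2140 N

Take axes along and perpendicular to the incline. Weight components: W sin 23° = 1135 N down-slope, W cos 23° = 2673 N into the surface.
Along incline: T cos 25° = W sin 23° → T = 1252 N.
Perpendicular: N = W cos 23° − T sin 25° = 2144 N.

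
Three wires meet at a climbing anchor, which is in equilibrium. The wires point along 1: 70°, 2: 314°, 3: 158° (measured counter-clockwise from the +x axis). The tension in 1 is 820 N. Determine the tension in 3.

T_3 ≈ 1810 N

Resolve: ΣF_x = 820 cos 70° + T_2 cos 314° + T_3 cos 158° = 0.
        ΣF_y = 820 sin 70° + T_2 sin 314° + T_3 sin 158° = 0.
The known terms sum to (280.5, 770.5) N, so 0.6947 T_2 − 0.9272 T_3 = -280.5 and -0.7193 T_2 + 0.3746 T_3 = -770.5.
Solving simultaneously: T_2 = 2015 N, T_3 = 1812 N.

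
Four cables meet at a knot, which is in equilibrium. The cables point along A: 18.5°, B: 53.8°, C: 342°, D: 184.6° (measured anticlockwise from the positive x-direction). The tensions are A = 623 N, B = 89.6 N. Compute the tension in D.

T_D ≈ 1190 N

Resolve: ΣF_x = 623 cos 18.5° + 89.6 cos 53.8° + T_C cos 342° + T_D cos 184.6° = 0.
        ΣF_y = 623 sin 18.5° + 89.6 sin 53.8° + T_C sin 342° + T_D sin 184.6° = 0.
The known terms sum to (643.7, 270) N, so 0.9511 T_C − 0.9968 T_D = -643.7 and -0.3090 T_C − 0.0802 T_D = -270.
Solving simultaneously: T_C = 565.9 N, T_D = 1186 N.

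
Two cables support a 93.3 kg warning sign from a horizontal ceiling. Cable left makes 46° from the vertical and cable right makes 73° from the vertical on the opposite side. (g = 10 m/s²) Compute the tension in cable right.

Angles from the horizontal: cable left is 90° − 46° = 44°, cable right is 90° − 73° = 17°.
Weight W = 93.3 × 10 = 933 N acts straight down.
Horizontal: T_left cos 44° = T_right cos 17°  →  T_left = 1.329 T_right.
Vertical: T_left sin 44° + T_right sin 17° = 933.
Substituting the horizontal relation into the vertical equation gives 1.216 T_right = 933, so T_right = 767.4 N.

T_right ≈ 767 N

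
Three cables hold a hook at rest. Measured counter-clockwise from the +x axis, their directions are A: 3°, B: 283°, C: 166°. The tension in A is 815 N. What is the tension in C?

T_C ≈ 901 N

Resolve: ΣF_x = 815 cos 3° + T_B cos 283° + T_C cos 166° = 0.
        ΣF_y = 815 sin 3° + T_B sin 283° + T_C sin 166° = 0.
The known terms sum to (813.9, 42.65) N, so 0.2250 T_B − 0.9703 T_C = -813.9 and -0.9744 T_B + 0.2419 T_C = -42.65.
Solving simultaneously: T_B = 267.4 N, T_C = 900.8 N.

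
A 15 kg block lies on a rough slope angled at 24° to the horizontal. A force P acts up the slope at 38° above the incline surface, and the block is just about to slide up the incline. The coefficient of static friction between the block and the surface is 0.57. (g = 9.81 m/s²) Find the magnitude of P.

On the verge of sliding up the incline, friction equals μN and acts down the slope.
Perpendicular: N + P sin 38° = W cos 24° = 134.4 N.
Along incline: P cos 38° = W sin 24° + μN  with W sin 24° = 59.85 N.
Solving the pair for P and N: P = 119.8 N, N = 60.66 N (and f = μN = 34.57 N).

P ≈ 120 N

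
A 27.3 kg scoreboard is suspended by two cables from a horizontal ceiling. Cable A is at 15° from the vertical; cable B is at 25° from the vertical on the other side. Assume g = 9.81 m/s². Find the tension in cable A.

T_A ≈ 176 N

Angles from the horizontal: cable A is 90° − 15° = 75°, cable B is 90° − 25° = 65°.
Weight W = 27.3 × 9.81 = 267.8 N acts straight down.
Horizontal: T_A cos 75° = T_B cos 65°  →  T_B = 0.6124 T_A.
Vertical: T_A sin 75° + T_B sin 65° = 267.8.
Substituting the horizontal relation into the vertical equation gives 1.521 T_A = 267.8, so T_A = 176.1 N.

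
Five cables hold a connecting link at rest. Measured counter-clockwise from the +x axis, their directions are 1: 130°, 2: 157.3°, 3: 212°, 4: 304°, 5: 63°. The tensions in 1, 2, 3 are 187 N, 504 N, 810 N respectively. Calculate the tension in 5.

Resolve: ΣF_x = 187 cos 130° + 504 cos 157.3° + 810 cos 212° + T_4 cos 304° + T_5 cos 63° = 0.
        ΣF_y = 187 sin 130° + 504 sin 157.3° + 810 sin 212° + T_4 sin 304° + T_5 sin 63° = 0.
The known terms sum to (-1272, -91.49) N, so 0.5592 T_4 + 0.4540 T_5 = 1272 and -0.8290 T_4 + 0.8910 T_5 = 91.49.
Solving simultaneously: T_4 = 1248 N, T_5 = 1264 N.

T_5 ≈ 1260 N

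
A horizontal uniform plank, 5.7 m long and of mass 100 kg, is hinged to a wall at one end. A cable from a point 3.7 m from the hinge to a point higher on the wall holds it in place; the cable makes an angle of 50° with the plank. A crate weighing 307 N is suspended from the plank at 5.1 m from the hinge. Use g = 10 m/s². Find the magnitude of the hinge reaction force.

Take torques about the hinge: T sin 50° · 3.7 = 100×10×2.85 + 307×5.1 = 4415.7 N·m.
So T = 4415.7 / (0.7660 × 3.7) = 1557.9 N.
ΣF_x = 0: H_x = T cos 50° = 1001.4 N.
ΣF_y = 0: H_y = (100×10 + 307) − T sin 50° = 1307 − 1193.4 = 113.57 N.
|H| = √(H_x² + H_y²) = √((1001.4)² + (113.57)²) = 1007.8 N.

|H| ≈ 1010 N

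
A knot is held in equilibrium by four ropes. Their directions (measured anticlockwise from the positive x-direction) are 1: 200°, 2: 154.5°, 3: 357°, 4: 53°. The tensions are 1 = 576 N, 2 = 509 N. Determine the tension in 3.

Resolve: ΣF_x = 576 cos 200° + 509 cos 154.5° + T_3 cos 357° + T_4 cos 53° = 0.
        ΣF_y = 576 sin 200° + 509 sin 154.5° + T_3 sin 357° + T_4 sin 53° = 0.
The known terms sum to (-1001, 22.13) N, so 0.9986 T_3 + 0.6018 T_4 = 1001 and -0.0523 T_3 + 0.7986 T_4 = -22.13.
Solving simultaneously: T_3 = 980 N, T_4 = 36.52 N.

T_3 ≈ 980 N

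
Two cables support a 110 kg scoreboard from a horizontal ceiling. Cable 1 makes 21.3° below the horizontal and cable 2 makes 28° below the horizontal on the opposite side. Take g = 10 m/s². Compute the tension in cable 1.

T_1 ≈ 1280 N

Weight W = 110 × 10 = 1100 N acts straight down.
Horizontal: T_1 cos 21.3° = T_2 cos 28°  →  T_2 = 1.055 T_1.
Vertical: T_1 sin 21.3° + T_2 sin 28° = 1100.
Substituting the horizontal relation into the vertical equation gives 0.8586 T_1 = 1100, so T_1 = 1281 N.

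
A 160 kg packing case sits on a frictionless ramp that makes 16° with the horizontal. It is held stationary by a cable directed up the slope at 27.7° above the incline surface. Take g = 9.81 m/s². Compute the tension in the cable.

T ≈ 489 N

Take axes along and perpendicular to the incline. Weight components: W sin 16° = 432.6 N down-slope, W cos 16° = 1509 N into the surface.
Along incline: T cos 27.7° = W sin 16° → T = 488.6 N.
Perpendicular: N = W cos 16° − T sin 27.7° = 1282 N.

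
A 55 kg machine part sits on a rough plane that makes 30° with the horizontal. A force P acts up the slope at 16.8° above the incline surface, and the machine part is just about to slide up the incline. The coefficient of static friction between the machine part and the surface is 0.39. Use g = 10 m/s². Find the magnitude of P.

On the verge of sliding up the incline, friction equals μN and acts down the slope.
Perpendicular: N + P sin 16.8° = W cos 30° = 476.3 N.
Along incline: P cos 16.8° = W sin 30° + μN  with W sin 30° = 275 N.
Solving the pair for P and N: P = 430.6 N, N = 351.9 N (and f = μN = 137.2 N).

P ≈ 431 N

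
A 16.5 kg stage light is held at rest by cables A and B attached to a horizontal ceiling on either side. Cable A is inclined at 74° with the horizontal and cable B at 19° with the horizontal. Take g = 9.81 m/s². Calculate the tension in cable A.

T_A ≈ 153 N

Weight W = 16.5 × 9.81 = 161.9 N acts straight down.
Horizontal: T_A cos 74° = T_B cos 19°  →  T_B = 0.2915 T_A.
Vertical: T_A sin 74° + T_B sin 19° = 161.9.
Substituting the horizontal relation into the vertical equation gives 1.056 T_A = 161.9, so T_A = 153.3 N.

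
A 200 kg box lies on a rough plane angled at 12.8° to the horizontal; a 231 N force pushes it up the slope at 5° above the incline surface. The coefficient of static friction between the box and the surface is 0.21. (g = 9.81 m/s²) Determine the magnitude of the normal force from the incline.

Axes along / perpendicular to the incline. W sin 12.8° = 434.7 N down-slope; W cos 12.8° = 1913 N into the surface.
Perpendicular: N = W cos 12.8° − P sin 5° = 1913 − 20.13 = 1893 N.
Along incline: P cos 5° + f = W sin 12.8° (friction acts up-slope) → f = 434.7 − 230.1 = 204.6 N.
|f| = 204.6 N ≤ μN = 397.6 N, so the box is indeed static.

N ≈ 1890 N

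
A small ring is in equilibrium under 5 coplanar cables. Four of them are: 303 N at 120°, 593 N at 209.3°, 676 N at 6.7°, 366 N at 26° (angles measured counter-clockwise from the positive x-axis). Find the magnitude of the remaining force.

F ≈ 393 N

Sum the known components: ΣF_x = 331.7 N, ΣF_y = 211.5 N.
For equilibrium the remaining force must supply (−ΣF_x, −ΣF_y) = (-331.7, -211.5) N.
Magnitude = √((-331.7)² + (-211.5)²) = 393.4 N; direction = atan2(-211.5, -331.7) = 212.5°.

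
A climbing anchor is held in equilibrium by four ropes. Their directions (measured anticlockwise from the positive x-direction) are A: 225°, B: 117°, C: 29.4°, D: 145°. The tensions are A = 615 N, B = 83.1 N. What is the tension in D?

T_D ≈ 91.3 N

Resolve: ΣF_x = 615 cos 225° + 83.1 cos 117° + T_C cos 29.4° + T_D cos 145° = 0.
        ΣF_y = 615 sin 225° + 83.1 sin 117° + T_C sin 29.4° + T_D sin 145° = 0.
The known terms sum to (-472.6, -360.8) N, so 0.8712 T_C − 0.8192 T_D = 472.6 and 0.4909 T_C + 0.5736 T_D = 360.8.
Solving simultaneously: T_C = 628.3 N, T_D = 91.32 N.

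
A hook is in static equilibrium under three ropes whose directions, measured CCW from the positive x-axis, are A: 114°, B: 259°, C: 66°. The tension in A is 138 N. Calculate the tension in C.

Resolve: ΣF_x = 138 cos 114° + T_B cos 259° + T_C cos 66° = 0.
        ΣF_y = 138 sin 114° + T_B sin 259° + T_C sin 66° = 0.
The known terms sum to (-56.13, 126.1) N, so -0.1908 T_B + 0.4067 T_C = 56.13 and -0.9816 T_B + 0.9135 T_C = -126.1.
Solving simultaneously: T_B = 455.9 N, T_C = 351.9 N.

T_C ≈ 352 N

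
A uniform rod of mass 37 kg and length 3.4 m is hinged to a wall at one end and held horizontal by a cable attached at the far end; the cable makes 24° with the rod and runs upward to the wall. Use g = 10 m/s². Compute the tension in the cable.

Take torques about the hinge: T sin 24° · 3.4 = 37×10×1.7 = 629 N·m.
So T = 629 / (0.4067 × 3.4) = 454.84 N.

T ≈ 455 N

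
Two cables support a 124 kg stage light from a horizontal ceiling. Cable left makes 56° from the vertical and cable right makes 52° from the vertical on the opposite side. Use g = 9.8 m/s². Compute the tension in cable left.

T_left ≈ 1010 N

Angles from the horizontal: cable left is 90° − 56° = 34°, cable right is 90° − 52° = 38°.
Weight W = 124 × 9.8 = 1215 N acts straight down.
Horizontal: T_left cos 34° = T_right cos 38°  →  T_right = 1.052 T_left.
Vertical: T_left sin 34° + T_right sin 38° = 1215.
Substituting the horizontal relation into the vertical equation gives 1.207 T_left = 1215, so T_left = 1007 N.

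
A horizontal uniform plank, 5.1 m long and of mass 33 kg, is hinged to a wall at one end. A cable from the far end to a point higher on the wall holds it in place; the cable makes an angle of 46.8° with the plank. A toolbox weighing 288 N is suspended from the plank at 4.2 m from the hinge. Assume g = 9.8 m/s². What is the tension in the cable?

T ≈ 547 N

Take torques about the hinge: T sin 46.8° · 5.1 = 33×9.8×2.55 + 288×4.2 = 2034.3 N·m.
So T = 2034.3 / (0.7290 × 5.1) = 547.18 N.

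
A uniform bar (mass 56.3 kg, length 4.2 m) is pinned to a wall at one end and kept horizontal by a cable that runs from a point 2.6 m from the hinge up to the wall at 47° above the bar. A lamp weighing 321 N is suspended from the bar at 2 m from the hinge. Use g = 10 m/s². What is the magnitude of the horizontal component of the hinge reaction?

H_x ≈ 654 N

Take torques about the hinge: T sin 47° · 2.6 = 56.3×10×2.1 + 321×2 = 1824.3 N·m.
So T = 1824.3 / (0.7314 × 2.6) = 959.39 N.
ΣF_x = 0: H_x = T cos 47° = 654.3 N.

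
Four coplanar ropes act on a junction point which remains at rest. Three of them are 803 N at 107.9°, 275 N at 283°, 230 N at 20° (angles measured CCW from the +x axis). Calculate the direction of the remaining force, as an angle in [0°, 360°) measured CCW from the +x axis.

Sum the known components: ΣF_x = 31.18 N, ΣF_y = 574.8 N.
For equilibrium the remaining force must supply (−ΣF_x, −ΣF_y) = (-31.18, -574.8) N.
Magnitude = √((-31.18)² + (-574.8)²) = 575.7 N; direction = atan2(-574.8, -31.18) = 266.9°.

θ ≈ 267°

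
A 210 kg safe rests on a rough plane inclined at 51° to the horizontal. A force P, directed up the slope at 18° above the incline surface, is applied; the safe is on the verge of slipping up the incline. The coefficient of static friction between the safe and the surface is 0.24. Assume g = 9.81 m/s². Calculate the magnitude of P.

On the verge of sliding up the incline, friction equals μN and acts down the slope.
Perpendicular: N + P sin 18° = W cos 51° = 1296 N.
Along incline: P cos 18° = W sin 51° + μN  with W sin 51° = 1601 N.
Solving the pair for P and N: P = 1865 N, N = 720.1 N (and f = μN = 172.8 N).

P ≈ 1870 N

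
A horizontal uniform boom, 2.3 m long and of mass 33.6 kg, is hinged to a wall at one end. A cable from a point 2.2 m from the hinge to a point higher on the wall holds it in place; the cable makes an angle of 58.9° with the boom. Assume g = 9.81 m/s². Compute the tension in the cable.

T ≈ 201 N

Take torques about the hinge: T sin 58.9° · 2.2 = 33.6×9.81×1.15 = 379.06 N·m.
So T = 379.06 / (0.8563 × 2.2) = 201.22 N.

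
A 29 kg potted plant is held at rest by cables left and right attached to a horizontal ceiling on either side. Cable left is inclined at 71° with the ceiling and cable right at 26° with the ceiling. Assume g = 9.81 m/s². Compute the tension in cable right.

Weight W = 29 × 9.81 = 284.5 N acts straight down.
Horizontal: T_left cos 71° = T_right cos 26°  →  T_left = 2.761 T_right.
Vertical: T_left sin 71° + T_right sin 26° = 284.5.
Substituting the horizontal relation into the vertical equation gives 3.049 T_right = 284.5, so T_right = 93.32 N.

T_right ≈ 93.3 N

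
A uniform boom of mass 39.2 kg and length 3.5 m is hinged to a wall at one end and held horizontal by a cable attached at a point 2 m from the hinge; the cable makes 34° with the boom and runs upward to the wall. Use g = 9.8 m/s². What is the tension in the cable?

T ≈ 601 N

Take torques about the hinge: T sin 34° · 2 = 39.2×9.8×1.75 = 672.28 N·m.
So T = 672.28 / (0.5592 × 2) = 601.12 N.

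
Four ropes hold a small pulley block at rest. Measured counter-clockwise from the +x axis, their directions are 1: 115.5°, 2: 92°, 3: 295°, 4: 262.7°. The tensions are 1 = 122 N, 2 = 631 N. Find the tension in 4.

Resolve: ΣF_x = 122 cos 115.5° + 631 cos 92° + T_3 cos 295° + T_4 cos 262.7° = 0.
        ΣF_y = 122 sin 115.5° + 631 sin 92° + T_3 sin 295° + T_4 sin 262.7° = 0.
The known terms sum to (-74.54, 740.7) N, so 0.4226 T_3 − 0.1271 T_4 = 74.54 and -0.9063 T_3 − 0.9919 T_4 = -740.7.
Solving simultaneously: T_3 = 314.5 N, T_4 = 459.4 N.

T_4 ≈ 459 N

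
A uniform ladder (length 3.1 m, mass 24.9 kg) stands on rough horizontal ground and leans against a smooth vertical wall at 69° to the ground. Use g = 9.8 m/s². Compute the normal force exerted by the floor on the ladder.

ΣF_y = 0: N_floor = 24.9×9.8 = 244.02 N.

N_floor ≈ 244 N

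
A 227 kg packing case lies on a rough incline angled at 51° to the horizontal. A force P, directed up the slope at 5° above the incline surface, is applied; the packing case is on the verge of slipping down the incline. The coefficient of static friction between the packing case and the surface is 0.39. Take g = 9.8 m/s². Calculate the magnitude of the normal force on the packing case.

On the verge of sliding down the incline, friction equals μN and acts up the slope.
Perpendicular: N + P sin 5° = W cos 51° = 1400 N.
Along incline: P cos 5° + μN = W sin 51° with W sin 51° = 1729 N.
Solving the pair for P and N: P = 1229 N, N = 1293 N (and f = μN = 504.2 N).

N ≈ 1290 N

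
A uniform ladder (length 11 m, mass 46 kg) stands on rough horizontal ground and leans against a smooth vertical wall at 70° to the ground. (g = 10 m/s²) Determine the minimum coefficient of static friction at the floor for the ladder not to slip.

μ_min ≈ 0.182

ΣF_y = 0: N_floor = 46×10 = 460 N.
Torques about the foot: N_wall · 11 sin 70° = 46×10×5.5 cos 70° → N_wall = 83.713 N.
ΣF_x = 0: f_floor = N_wall = 83.713 N.
μ_min = f_floor / N_floor = 83.713 / 460 = 0.182.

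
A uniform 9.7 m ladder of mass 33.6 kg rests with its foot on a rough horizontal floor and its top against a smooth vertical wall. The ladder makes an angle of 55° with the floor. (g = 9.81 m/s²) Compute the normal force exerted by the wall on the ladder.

Torques about the foot: N_wall · 9.7 sin 55° = 33.6×9.81×4.85 cos 55° → N_wall = 115.4 N.

N_wall ≈ 115 N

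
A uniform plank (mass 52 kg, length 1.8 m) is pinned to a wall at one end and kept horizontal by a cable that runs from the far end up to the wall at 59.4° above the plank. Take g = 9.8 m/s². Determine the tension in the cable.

T ≈ 296 N

Take torques about the hinge: T sin 59.4° · 1.8 = 52×9.8×0.9 = 458.64 N·m.
So T = 458.64 / (0.8607 × 1.8) = 296.02 N.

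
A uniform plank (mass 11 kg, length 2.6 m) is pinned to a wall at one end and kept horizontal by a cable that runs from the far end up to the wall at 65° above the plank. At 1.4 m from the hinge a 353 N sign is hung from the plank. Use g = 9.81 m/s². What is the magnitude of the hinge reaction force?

Take torques about the hinge: T sin 65° · 2.6 = 11×9.81×1.3 + 353×1.4 = 634.48 N·m.
So T = 634.48 / (0.9063 × 2.6) = 269.26 N.
ΣF_x = 0: H_x = T cos 65° = 113.79 N.
ΣF_y = 0: H_y = (11×9.81 + 353) − T sin 65° = 460.91 − 244.03 = 216.88 N.
|H| = √(H_x² + H_y²) = √((113.79)² + (216.88)²) = 244.92 N.

|H| ≈ 245 N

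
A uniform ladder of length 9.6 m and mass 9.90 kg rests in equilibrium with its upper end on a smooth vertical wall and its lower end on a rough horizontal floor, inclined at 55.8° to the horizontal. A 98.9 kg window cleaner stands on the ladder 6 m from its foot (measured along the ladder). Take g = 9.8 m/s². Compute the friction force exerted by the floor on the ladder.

f ≈ 445 N

Torques about the foot: N_wall · 9.6 sin 55.8° = 9.90×9.8×4.8 cos 55.8° + 98.9×9.8×6 cos 55.8° → N_wall = 444.64 N.
ΣF_x = 0: f_floor = N_wall = 444.64 N.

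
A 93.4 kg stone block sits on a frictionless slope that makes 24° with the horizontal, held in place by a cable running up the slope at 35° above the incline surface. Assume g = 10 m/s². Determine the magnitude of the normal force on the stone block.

N ≈ 587 N

Take axes along and perpendicular to the incline. Weight components: W sin 24° = 379.9 N down-slope, W cos 24° = 853.3 N into the surface.
Along incline: T cos 35° = W sin 24° → T = 463.8 N.
Perpendicular: N = W cos 24° − T sin 35° = 587.2 N.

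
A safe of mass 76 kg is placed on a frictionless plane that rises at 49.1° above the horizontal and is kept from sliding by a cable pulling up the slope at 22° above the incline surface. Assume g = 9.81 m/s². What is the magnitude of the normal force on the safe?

Take axes along and perpendicular to the incline. Weight components: W sin 49.1° = 563.5 N down-slope, W cos 49.1° = 488.1 N into the surface.
Along incline: T cos 22° = W sin 49.1° → T = 607.8 N.
Perpendicular: N = W cos 49.1° − T sin 22° = 260.5 N.

N ≈ 260 N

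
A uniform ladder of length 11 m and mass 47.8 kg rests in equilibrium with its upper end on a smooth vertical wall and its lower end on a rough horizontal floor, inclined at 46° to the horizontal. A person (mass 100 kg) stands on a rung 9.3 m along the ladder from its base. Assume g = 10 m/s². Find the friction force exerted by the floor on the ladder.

f ≈ 1050 N

Torques about the foot: N_wall · 11 sin 46° = 47.8×10×5.5 cos 46° + 100×10×9.3 cos 46° → N_wall = 1047.2 N.
ΣF_x = 0: f_floor = N_wall = 1047.2 N.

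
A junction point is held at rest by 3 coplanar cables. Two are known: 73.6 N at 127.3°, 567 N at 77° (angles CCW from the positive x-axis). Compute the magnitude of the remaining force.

F ≈ 617 N

Sum the known components: ΣF_x = 82.95 N, ΣF_y = 611 N.
For equilibrium the remaining force must supply (−ΣF_x, −ΣF_y) = (-82.95, -611) N.
Magnitude = √((-82.95)² + (-611)²) = 616.6 N; direction = atan2(-611, -82.95) = 262.3°.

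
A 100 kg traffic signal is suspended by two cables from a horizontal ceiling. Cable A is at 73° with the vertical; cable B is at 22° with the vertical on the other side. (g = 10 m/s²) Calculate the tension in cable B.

Angles from the horizontal: cable A is 90° − 73° = 17°, cable B is 90° − 22° = 68°.
Weight W = 100 × 10 = 1000 N acts straight down.
Horizontal: T_A cos 17° = T_B cos 68°  →  T_A = 0.3917 T_B.
Vertical: T_A sin 17° + T_B sin 68° = 1000.
Substituting the horizontal relation into the vertical equation gives 1.042 T_B = 1000, so T_B = 960 N.

T_B ≈ 960 N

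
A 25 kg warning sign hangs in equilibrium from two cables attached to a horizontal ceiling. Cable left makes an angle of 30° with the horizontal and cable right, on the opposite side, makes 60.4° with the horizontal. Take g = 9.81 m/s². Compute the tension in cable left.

T_left ≈ 121 N

Weight W = 25 × 9.81 = 245.2 N acts straight down.
Horizontal: T_left cos 30° = T_right cos 60.4°  →  T_right = 1.753 T_left.
Vertical: T_left sin 30° + T_right sin 60.4° = 245.2.
Substituting the horizontal relation into the vertical equation gives 2.024 T_left = 245.2, so T_left = 121.1 N.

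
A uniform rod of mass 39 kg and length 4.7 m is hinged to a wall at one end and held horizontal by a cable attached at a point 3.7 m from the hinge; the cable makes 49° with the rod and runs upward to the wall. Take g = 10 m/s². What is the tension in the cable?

T ≈ 328 N

Take torques about the hinge: T sin 49° · 3.7 = 39×10×2.35 = 916.5 N·m.
So T = 916.5 / (0.7547 × 3.7) = 328.21 N.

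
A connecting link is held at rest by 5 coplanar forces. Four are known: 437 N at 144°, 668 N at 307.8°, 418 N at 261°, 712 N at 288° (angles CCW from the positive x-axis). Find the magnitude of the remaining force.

F ≈ 1380 N

Sum the known components: ΣF_x = 210.5 N, ΣF_y = -1361 N.
For equilibrium the remaining force must supply (−ΣF_x, −ΣF_y) = (-210.5, 1361) N.
Magnitude = √((-210.5)² + (1361)²) = 1377 N; direction = atan2(1361, -210.5) = 98.8°.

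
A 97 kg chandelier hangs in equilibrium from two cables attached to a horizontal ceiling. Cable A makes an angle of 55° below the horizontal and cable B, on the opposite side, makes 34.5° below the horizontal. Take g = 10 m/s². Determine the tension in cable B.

Weight W = 97 × 10 = 970 N acts straight down.
Horizontal: T_A cos 55° = T_B cos 34.5°  →  T_A = 1.437 T_B.
Vertical: T_A sin 55° + T_B sin 34.5° = 970.
Substituting the horizontal relation into the vertical equation gives 1.743 T_B = 970, so T_B = 556.4 N.

T_B ≈ 556 N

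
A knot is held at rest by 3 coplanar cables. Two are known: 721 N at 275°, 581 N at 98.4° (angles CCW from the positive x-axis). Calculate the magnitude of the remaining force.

Sum the known components: ΣF_x = -22.03 N, ΣF_y = -143.5 N.
For equilibrium the remaining force must supply (−ΣF_x, −ΣF_y) = (22.03, 143.5) N.
Magnitude = √((22.03)² + (143.5)²) = 145.2 N; direction = atan2(143.5, 22.03) = 81.3°.

F ≈ 145 N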